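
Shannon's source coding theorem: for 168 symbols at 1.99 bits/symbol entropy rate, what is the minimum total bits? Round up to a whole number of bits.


Minimum bits >= n * H = 168 * 1.99 = 334.32, rounded up to a whole number of bits = 335

335 bits


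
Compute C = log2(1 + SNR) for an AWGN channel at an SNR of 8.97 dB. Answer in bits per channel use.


SNR_linear = 10^(8.97/10) = 7.8886; C = log2(1 + SNR_linear) = log2(1 + 7.8886) = 3.152

3.152 bits/channel use


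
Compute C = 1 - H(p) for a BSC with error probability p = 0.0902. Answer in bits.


H(p) = -p*log2(p) - (1-p)*log2(1-p) = -0.0902*log2(0.0902) - 0.9098*log2(0.9098) = 0.313060 + 0.124077 = 0.4371. C = 1 - H(p) = 1 - 0.4371 = 0.5629

0.5629 bits


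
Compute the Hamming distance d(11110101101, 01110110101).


Count differing positions: ^ . . . . . ^ ^ . . . = 3 differences

3


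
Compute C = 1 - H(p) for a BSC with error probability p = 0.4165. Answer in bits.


H(p) = -p*log2(p) - (1-p)*log2(1-p) = -0.4165*log2(0.4165) - 0.5835*log2(0.5835) = 0.526294 + 0.453494 = 0.9798. C = 1 - H(p) = 1 - 0.9798 = 0.0202

0.0202 bits


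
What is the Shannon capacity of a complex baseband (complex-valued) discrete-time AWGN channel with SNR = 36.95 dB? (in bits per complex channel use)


SNR_linear = 10^(36.95/10) = 4954.5019; C = log2(1 + SNR_linear) = log2(1 + 4954.5019) = 12.2748

12.2748 bits/channel use


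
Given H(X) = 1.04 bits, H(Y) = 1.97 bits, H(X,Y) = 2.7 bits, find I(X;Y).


I(X;Y) = H(X) + H(Y) - H(X,Y) = 1.04 + 1.97 - 2.7 = 0.31

0.31 bits


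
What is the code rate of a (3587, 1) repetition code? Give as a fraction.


Rate = k/n = 1/3587

1/3587


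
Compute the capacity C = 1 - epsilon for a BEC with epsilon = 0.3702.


C = 1 - epsilon = 1 - 0.3702 = 0.6298

0.6298 bits


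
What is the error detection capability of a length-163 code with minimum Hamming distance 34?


Detection capability = d_min - 1 = 34 - 1 = 33

33 errors


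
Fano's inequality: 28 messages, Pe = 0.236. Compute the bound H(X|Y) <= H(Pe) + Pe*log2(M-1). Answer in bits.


H(Pe) = -Pe*log2(Pe) - (1-Pe)*log2(1-Pe) = -0.236*log2(0.236) - 0.764*log2(0.764) = 0.491621 + 0.296704 = 0.7883. Pe*log2(M-1) = 0.236*log2(27) = 1.122153. Bound = H(Pe) + Pe*log2(M-1) = 0.491621 + 0.296704 + 1.122153 = 1.9105

1.9105 bits


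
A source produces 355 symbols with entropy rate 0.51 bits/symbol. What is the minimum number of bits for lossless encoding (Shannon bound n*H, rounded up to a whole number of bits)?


Minimum bits >= n * H = 355 * 0.51 = 181.05, rounded up to a whole number of bits = 182

182 bits


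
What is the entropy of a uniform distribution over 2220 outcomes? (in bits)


H = log2(n) = log2(2220) = 11.1163

11.1163 bits


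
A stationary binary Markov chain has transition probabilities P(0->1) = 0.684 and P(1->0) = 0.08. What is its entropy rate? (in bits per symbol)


Stationary distribution: pi_0 = p10/(p01+p10) = 0.1047, pi_1 = 0.8953. Entropy rate H' = pi_0*H(p01) + pi_1*H(p10) = 0.1047*0.9 + 0.8953*0.4022 = 0.4543

0.4543 bits/symbol


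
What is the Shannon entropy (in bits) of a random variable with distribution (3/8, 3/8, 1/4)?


H = -sum(p_i * log2(p_i)). Terms: -(3/8)*log2(3/8) = 0.530639; -(3/8)*log2(3/8) = 0.530639; -(1/4)*log2(1/4) = 0.500000. H = 0.530639 + 0.530639 + 0.500000 = 1.5613

1.5613 bits


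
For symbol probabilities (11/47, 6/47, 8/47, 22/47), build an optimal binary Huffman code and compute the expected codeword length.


Huffman construction (repeatedly merge the two least-probable nodes; each merge adds 1 bit to every symbol beneath it): 6/47 + 8/47 = 14/47; 11/47 + 14/47 = 25/47; 22/47 + 25/47 = 1. Resulting codeword lengths (in the order the probabilities were given): (2, 3, 3, 1). L_avg = sum(p_i * l_i) = 11/47*2 + 6/47*3 + 8/47*3 + 22/47*1 = 86/47 = 1.8298

1.8298 bits


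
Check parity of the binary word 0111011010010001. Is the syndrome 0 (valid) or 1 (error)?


Syndrome = XOR of all bits = 0 XOR 1 XOR 1 XOR 1 XOR 0 XOR 1 XOR 1 XOR 0 XOR 1 XOR 0 XOR 0 XOR 1 XOR 0 XOR 0 XOR 0 XOR 1 = 0

0


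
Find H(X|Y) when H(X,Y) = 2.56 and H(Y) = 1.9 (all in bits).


H(X|Y) = H(X,Y) - H(Y) = 2.56 - 1.9 = 0.66

0.66 bits


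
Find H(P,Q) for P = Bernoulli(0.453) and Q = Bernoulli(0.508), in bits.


H(P,Q) = -p*log2(q) - (1-p)*log2(1-q). -0.453*log2(0.508) = 0.442626; -0.547*log2(0.492) = 0.559729. H(P,Q) = 0.442626 + 0.559729 = 1.0024

1.0024 bits


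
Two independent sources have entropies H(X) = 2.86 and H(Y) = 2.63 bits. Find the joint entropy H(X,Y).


For independent variables, H(X,Y) = H(X) + H(Y) = 2.86 + 2.63 = 5.49

5.49 bits


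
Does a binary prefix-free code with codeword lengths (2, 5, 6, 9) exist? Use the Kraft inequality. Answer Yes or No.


Kraft sum = sum(2^(-l_i)) = 0.2988, need <= 1. Result: satisfied (a binary prefix-free code with these lengths exists)

Yes


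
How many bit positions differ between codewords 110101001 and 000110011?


Count differing positions: ^ ^ . . ^ ^ . ^ . = 5 differences

5


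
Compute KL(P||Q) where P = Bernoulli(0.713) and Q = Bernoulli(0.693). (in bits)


KL = p*log2(p/q) + (1-p)*log2((1-p)/(1-q)) = 0.713*log2(0.713/0.693) + 0.287*log2(0.287/0.307) = 0.0014

0.0014 bits


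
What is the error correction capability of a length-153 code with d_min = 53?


Correction capability = floor((d-1)/2) = floor((53-1)/2) = 26

26 errors


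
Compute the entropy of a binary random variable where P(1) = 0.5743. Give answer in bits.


H = -p*log2(p) - (1-p)*log2(1-p). -0.5743*log2(0.5743) = 0.459511; -0.4257*log2(0.4257) = 0.524501. H = 0.459511 + 0.524501 = 0.984

0.984 bits


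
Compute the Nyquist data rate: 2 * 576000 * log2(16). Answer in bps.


Rate = 2 * B * log2(M) = 2 * 576000 * 4.0 = 4608000.0

4608000.0 bps


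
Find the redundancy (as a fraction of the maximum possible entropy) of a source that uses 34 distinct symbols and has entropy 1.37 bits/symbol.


H_max = log2(K) = log2(34) = 5.0875 bits/symbol. Redundancy = 1 - H/H_max = 1 - 1.37/5.0875 = 1 - 0.2693 = 0.7307

0.7307


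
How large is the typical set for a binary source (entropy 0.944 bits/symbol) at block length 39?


log2|A_typical| = nH = 39 * 0.944 = 36.816, so |A_typical| ~ 2^36.816 = 1.210e+11

1.210e+11


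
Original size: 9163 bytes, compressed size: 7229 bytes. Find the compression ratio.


Ratio = original / compressed = 9163 / 7229 = 1.2675

1.2675


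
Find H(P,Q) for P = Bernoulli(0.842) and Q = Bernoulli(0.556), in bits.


H(P,Q) = -p*log2(q) - (1-p)*log2(1-q). -0.842*log2(0.556) = 0.713042; -0.158*log2(0.444) = 0.185076. H(P,Q) = 0.713042 + 0.185076 = 0.8981

0.8981 bits


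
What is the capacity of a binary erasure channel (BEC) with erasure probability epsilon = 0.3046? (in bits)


C = 1 - epsilon = 1 - 0.3046 = 0.6954

0.6954 bits


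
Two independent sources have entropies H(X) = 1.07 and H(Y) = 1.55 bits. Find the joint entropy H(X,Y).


For independent variables, H(X,Y) = H(X) + H(Y) = 1.07 + 1.55 = 2.62

2.62 bits


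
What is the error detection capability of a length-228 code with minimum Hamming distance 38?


Detection capability = d_min - 1 = 38 - 1 = 37

37 errors


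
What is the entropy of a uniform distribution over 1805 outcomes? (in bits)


H = log2(n) = log2(1805) = 10.8178

10.8178 bits


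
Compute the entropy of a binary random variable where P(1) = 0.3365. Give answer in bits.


H = -p*log2(p) - (1-p)*log2(1-p). -0.3365*log2(0.3365) = 0.528750; -0.6635*log2(0.6635) = 0.392680. H = 0.528750 + 0.392680 = 0.9214

0.9214 bits


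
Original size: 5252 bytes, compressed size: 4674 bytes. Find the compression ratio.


Ratio = original / compressed = 5252 / 4674 = 1.1237

1.1237


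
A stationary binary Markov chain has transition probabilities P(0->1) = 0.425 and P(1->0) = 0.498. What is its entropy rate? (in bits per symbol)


Stationary distribution: pi_0 = p10/(p01+p10) = 0.5395, pi_1 = 0.4605. Entropy rate H' = pi_0*H(p01) + pi_1*H(p10) = 0.5395*0.9837 + 0.4605*1.0 = 0.9912

0.9912 bits/symbol


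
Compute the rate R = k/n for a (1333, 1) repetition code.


Rate = k/n = 1/1333

1/1333


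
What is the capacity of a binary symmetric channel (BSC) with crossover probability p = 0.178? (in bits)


H(p) = -p*log2(p) - (1-p)*log2(1-p) = -0.178*log2(0.178) - 0.822*log2(0.822) = 0.443229 + 0.232453 = 0.6757. C = 1 - H(p) = 1 - 0.6757 = 0.3243

0.3243 bits


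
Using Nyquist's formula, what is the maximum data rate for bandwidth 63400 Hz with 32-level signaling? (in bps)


Rate = 2 * B * log2(M) = 2 * 63400 * 5.0 = 634000.0

634000.0 bps


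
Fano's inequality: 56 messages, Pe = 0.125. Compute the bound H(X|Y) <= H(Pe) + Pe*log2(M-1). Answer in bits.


H(Pe) = -Pe*log2(Pe) - (1-Pe)*log2(1-Pe) = -0.125*log2(0.125) - 0.875*log2(0.875) = 0.375000 + 0.168564 = 0.5436. Pe*log2(M-1) = 0.125*log2(55) = 0.722670. Bound = H(Pe) + Pe*log2(M-1) = 0.375000 + 0.168564 + 0.722670 = 1.2662

1.2662 bits


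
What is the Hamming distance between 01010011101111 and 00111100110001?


Count differing positions: . ^ ^ . ^ ^ ^ ^ . ^ ^ ^ ^ . = 10 differences

10


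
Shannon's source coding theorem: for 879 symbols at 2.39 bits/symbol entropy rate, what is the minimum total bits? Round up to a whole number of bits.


Minimum bits >= n * H = 879 * 2.39 = 2100.81, rounded up to a whole number of bits = 2101

2101 bits


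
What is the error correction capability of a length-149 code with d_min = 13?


Correction capability = floor((d-1)/2) = floor((13-1)/2) = 6

6 errors


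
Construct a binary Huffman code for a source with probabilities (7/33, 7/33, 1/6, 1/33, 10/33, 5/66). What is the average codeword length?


Huffman construction (repeatedly merge the two least-probable nodes; each merge adds 1 bit to every symbol beneath it): 1/33 + 5/66 = 7/66; 7/66 + 1/6 = 3/11; 7/33 + 7/33 = 14/33; 3/11 + 10/33 = 19/33; 14/33 + 19/33 = 1. Resulting codeword lengths (in the order the probabilities were given): (2, 2, 3, 4, 2, 4). L_avg = sum(p_i * l_i) = 7/33*2 + 7/33*2 + 1/6*3 + 1/33*4 + 10/33*2 + 5/66*4 = 157/66 = 2.3788

2.3788 bits


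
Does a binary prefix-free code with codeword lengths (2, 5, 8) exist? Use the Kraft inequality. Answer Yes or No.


Kraft sum = sum(2^(-l_i)) = 0.2852, need <= 1. Result: satisfied (a binary prefix-free code with these lengths exists)

Yes


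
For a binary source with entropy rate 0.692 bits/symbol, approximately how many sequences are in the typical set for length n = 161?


log2|A_typical| = nH = 161 * 0.692 = 111.412, so |A_typical| ~ 2^111.412 = 3.454e+33

3.454e+33


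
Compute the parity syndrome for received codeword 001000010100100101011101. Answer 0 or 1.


Syndrome = XOR of all bits = 0 XOR 0 XOR 1 XOR 0 XOR 0 XOR 0 XOR 0 XOR 1 XOR 0 XOR 1 XOR 0 XOR 0 XOR 1 XOR 0 XOR 0 XOR 1 XOR 0 XOR 1 XOR 0 XOR 1 XOR 1 XOR 1 XOR 0 XOR 1 = 0

0


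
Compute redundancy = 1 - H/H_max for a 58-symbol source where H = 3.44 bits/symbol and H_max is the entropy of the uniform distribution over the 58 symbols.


H_max = log2(K) = log2(58) = 5.858 bits/symbol. Redundancy = 1 - H/H_max = 1 - 3.44/5.858 = 1 - 0.5872 = 0.4128

0.4128


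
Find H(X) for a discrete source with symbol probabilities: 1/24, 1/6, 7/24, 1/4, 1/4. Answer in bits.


H = -sum(p_i * log2(p_i)). Terms: -(1/24)*log2(1/24) = 0.191040; -(1/6)*log2(1/6) = 0.430827; -(7/24)*log2(7/24) = 0.518469; -(1/4)*log2(1/4) = 0.500000; -(1/4)*log2(1/4) = 0.500000. H = 0.191040 + 0.430827 + 0.518469 + 0.500000 + 0.500000 = 2.1403

2.1403 bits


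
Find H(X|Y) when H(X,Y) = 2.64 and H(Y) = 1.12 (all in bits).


H(X|Y) = H(X,Y) - H(Y) = 2.64 - 1.12 = 1.52

1.52 bits


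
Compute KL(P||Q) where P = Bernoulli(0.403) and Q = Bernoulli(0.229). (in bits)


KL = p*log2(p/q) + (1-p)*log2((1-p)/(1-q)) = 0.403*log2(0.403/0.229) + 0.597*log2(0.597/0.771) = 0.1083

0.1083 bits


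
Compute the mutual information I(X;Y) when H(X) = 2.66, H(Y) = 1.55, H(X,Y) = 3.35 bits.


I(X;Y) = H(X) + H(Y) - H(X,Y) = 2.66 + 1.55 - 3.35 = 0.86

0.86 bits


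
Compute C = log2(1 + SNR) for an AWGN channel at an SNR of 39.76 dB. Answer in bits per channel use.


SNR_linear = 10^(39.76/10) = 9462.3716; C = log2(1 + SNR_linear) = log2(1 + 9462.3716) = 13.2081

13.2081 bits/channel use


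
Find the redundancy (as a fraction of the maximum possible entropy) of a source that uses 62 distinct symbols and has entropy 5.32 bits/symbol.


H_max = log2(K) = log2(62) = 5.9542 bits/symbol. Redundancy = 1 - H/H_max = 1 - 5.32/5.9542 = 1 - 0.8935 = 0.1065

0.1065


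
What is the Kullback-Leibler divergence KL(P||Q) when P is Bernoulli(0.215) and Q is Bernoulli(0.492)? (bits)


KL = p*log2(p/q) + (1-p)*log2((1-p)/(1-q)) = 0.215*log2(0.215/0.492) + 0.785*log2(0.785/0.508) = 0.2361

0.2361 bits


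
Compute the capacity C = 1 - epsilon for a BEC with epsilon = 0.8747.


C = 1 - epsilon = 1 - 0.8747 = 0.1253

0.1253 bits


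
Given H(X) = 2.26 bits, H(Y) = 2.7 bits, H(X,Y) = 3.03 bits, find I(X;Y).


I(X;Y) = H(X) + H(Y) - H(X,Y) = 2.26 + 2.7 - 3.03 = 1.93

1.93 bits


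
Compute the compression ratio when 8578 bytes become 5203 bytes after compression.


Ratio = original / compressed = 8578 / 5203 = 1.6487

1.6487


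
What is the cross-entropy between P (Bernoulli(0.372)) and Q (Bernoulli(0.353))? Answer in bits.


H(P,Q) = -p*log2(q) - (1-p)*log2(1-q). -0.372*log2(0.353) = 0.558841; -0.628*log2(0.647) = 0.394486. H(P,Q) = 0.558841 + 0.394486 = 0.9533

0.9533 bits


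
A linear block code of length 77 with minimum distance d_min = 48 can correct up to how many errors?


Correction capability = floor((d-1)/2) = floor((48-1)/2) = 23

23 errors


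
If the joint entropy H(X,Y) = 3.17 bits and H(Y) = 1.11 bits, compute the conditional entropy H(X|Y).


H(X|Y) = H(X,Y) - H(Y) = 3.17 - 1.11 = 2.06

2.06 bits


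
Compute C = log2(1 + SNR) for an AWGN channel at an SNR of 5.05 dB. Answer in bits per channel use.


SNR_linear = 10^(5.05/10) = 3.1989; C = log2(1 + SNR_linear) = log2(1 + 3.1989) = 2.07

2.07 bits/channel use


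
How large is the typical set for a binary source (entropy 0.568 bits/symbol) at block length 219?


log2|A_typical| = nH = 219 * 0.568 = 124.392, so |A_typical| ~ 2^124.392 = 2.791e+37

2.791e+37


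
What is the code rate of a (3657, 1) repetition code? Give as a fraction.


Rate = k/n = 1/3657

1/3657


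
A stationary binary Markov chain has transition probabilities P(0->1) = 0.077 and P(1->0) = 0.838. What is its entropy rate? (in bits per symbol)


Stationary distribution: pi_0 = p10/(p01+p10) = 0.9158, pi_1 = 0.0842. Entropy rate H' = pi_0*H(p01) + pi_1*H(p10) = 0.9158*0.3915 + 0.0842*0.6391 = 0.4124

0.4124 bits/symbol


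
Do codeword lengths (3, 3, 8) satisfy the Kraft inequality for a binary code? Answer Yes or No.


Kraft sum = sum(2^(-l_i)) = 0.2539, need <= 1. Result: satisfied (a binary prefix-free code with these lengths exists)

Yes


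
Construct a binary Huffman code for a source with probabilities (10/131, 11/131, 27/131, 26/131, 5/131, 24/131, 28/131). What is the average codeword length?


Huffman construction (repeatedly merge the two least-probable nodes; each merge adds 1 bit to every symbol beneath it): 5/131 + 10/131 = 15/131; 11/131 + 15/131 = 26/131; 24/131 + 26/131 = 50/131; 26/131 + 27/131 = 53/131; 28/131 + 50/131 = 78/131; 53/131 + 78/131 = 1. Resulting codeword lengths (in the order the probabilities were given): (4, 3, 2, 3, 4, 3, 2). L_avg = sum(p_i * l_i) = 10/131*4 + 11/131*3 + 27/131*2 + 26/131*3 + 5/131*4 + 24/131*3 + 28/131*2 = 353/131 = 2.6947

2.6947 bits


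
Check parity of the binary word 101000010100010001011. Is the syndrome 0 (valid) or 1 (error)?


Syndrome = XOR of all bits = 1 XOR 0 XOR 1 XOR 0 XOR 0 XOR 0 XOR 0 XOR 1 XOR 0 XOR 1 XOR 0 XOR 0 XOR 0 XOR 1 XOR 0 XOR 0 XOR 0 XOR 1 XOR 0 XOR 1 XOR 1 = 0

0


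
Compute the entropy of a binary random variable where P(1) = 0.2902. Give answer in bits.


H = -p*log2(p) - (1-p)*log2(1-p). -0.2902*log2(0.2902) = 0.517972; -0.7098*log2(0.7098) = 0.351007. H = 0.517972 + 0.351007 = 0.869

0.869 bits


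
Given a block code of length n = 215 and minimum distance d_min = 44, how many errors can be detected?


Detection capability = d_min - 1 = 44 - 1 = 43

43 errors


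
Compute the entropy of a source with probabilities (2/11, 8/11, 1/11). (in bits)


H = -sum(p_i * log2(p_i)). Terms: -(2/11)*log2(2/11) = 0.447169; -(8/11)*log2(8/11) = 0.334132; -(1/11)*log2(1/11) = 0.314494. H = 0.447169 + 0.334132 + 0.314494 = 1.0958

1.0958 bits


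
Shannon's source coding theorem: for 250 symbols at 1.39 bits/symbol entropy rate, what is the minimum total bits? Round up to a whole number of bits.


Minimum bits >= n * H = 250 * 1.39 = 347.5, rounded up to a whole number of bits = 348

348 bits


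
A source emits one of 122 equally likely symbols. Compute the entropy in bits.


H = log2(n) = log2(122) = 6.9307

6.9307 bits


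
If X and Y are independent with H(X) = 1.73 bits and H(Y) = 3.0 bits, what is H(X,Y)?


For independent variables, H(X,Y) = H(X) + H(Y) = 1.73 + 3.0 = 4.73

4.73 bits


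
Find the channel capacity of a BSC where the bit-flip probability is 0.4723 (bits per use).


H(p) = -p*log2(p) - (1-p)*log2(1-p) = -0.4723*log2(0.4723) - 0.5277*log2(0.5277) = 0.511135 + 0.486650 = 0.9978. C = 1 - H(p) = 1 - 0.9978 = 0.0022

0.0022 bits


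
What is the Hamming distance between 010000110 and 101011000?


Count differing positions: ^ ^ ^ . ^ ^ ^ ^ . = 7 differences

7


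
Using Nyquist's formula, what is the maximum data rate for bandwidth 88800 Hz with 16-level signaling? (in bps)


Rate = 2 * B * log2(M) = 2 * 88800 * 4.0 = 710400.0

710400.0 bps


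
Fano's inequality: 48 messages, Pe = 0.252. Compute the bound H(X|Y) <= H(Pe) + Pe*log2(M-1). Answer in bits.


H(Pe) = -Pe*log2(Pe) - (1-Pe)*log2(1-Pe) = -0.252*log2(0.252) - 0.748*log2(0.748) = 0.501103 + 0.313330 = 0.8144. Pe*log2(M-1) = 0.252*log2(47) = 1.399756. Bound = H(Pe) + Pe*log2(M-1) = 0.501103 + 0.313330 + 1.399756 = 2.2142

2.2142 bits


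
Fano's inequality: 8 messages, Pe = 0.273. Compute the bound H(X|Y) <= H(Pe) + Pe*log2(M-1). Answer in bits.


H(Pe) = -Pe*log2(Pe) - (1-Pe)*log2(1-Pe) = -0.273*log2(0.273) - 0.727*log2(0.727) = 0.511336 + 0.334400 = 0.8457. Pe*log2(M-1) = 0.273*log2(7) = 0.766408. Bound = H(Pe) + Pe*log2(M-1) = 0.511336 + 0.334400 + 0.766408 = 1.6121

1.6121 bits


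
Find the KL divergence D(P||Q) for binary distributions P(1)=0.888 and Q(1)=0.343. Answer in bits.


KL = p*log2(p/q) + (1-p)*log2((1-p)/(1-q)) = 0.888*log2(0.888/0.343) + 0.112*log2(0.112/0.657) = 0.9328

0.9328 bits


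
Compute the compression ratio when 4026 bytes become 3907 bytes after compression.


Ratio = original / compressed = 4026 / 3907 = 1.0305

1.0305


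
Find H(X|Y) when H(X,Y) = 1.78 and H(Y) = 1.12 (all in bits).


H(X|Y) = H(X,Y) - H(Y) = 1.78 - 1.12 = 0.66

0.66 bits


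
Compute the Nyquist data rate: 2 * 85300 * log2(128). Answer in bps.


Rate = 2 * B * log2(M) = 2 * 85300 * 7.0 = 1194200.0

1194200.0 bps


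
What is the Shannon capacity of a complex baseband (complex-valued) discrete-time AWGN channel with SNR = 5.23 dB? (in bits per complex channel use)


SNR_linear = 10^(5.23/10) = 3.3343; C = log2(1 + SNR_linear) = log2(1 + 3.3343) = 2.1158

2.1158 bits/channel use


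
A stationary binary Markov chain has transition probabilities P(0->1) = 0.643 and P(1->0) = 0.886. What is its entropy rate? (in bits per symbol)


Stationary distribution: pi_0 = p10/(p01+p10) = 0.5795, pi_1 = 0.4205. Entropy rate H' = pi_0*H(p01) + pi_1*H(p10) = 0.5795*0.9402 + 0.4205*0.5119 = 0.76

0.76 bits/symbol


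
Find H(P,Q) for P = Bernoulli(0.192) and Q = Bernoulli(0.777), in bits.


H(P,Q) = -p*log2(q) - (1-p)*log2(1-q). -0.192*log2(0.777) = 0.069891; -0.808*log2(0.223) = 1.749227. H(P,Q) = 0.069891 + 1.749227 = 1.8191

1.8191 bits


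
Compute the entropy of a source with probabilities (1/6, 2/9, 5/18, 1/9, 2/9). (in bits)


H = -sum(p_i * log2(p_i)). Terms: -(1/6)*log2(1/6) = 0.430827; -(2/9)*log2(2/9) = 0.482206; -(5/18)*log2(5/18) = 0.513332; -(1/9)*log2(1/9) = 0.352214; -(2/9)*log2(2/9) = 0.482206. H = 0.430827 + 0.482206 + 0.513332 + 0.352214 + 0.482206 = 2.2608

2.2608 bits


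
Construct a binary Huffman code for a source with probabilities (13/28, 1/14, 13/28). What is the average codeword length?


Huffman construction (repeatedly merge the two least-probable nodes; each merge adds 1 bit to every symbol beneath it): 1/14 + 13/28 = 15/28; 13/28 + 15/28 = 1. Resulting codeword lengths (in the order the probabilities were given): (2, 2, 1). L_avg = sum(p_i * l_i) = 13/28*2 + 1/14*2 + 13/28*1 = 43/28 = 1.5357

1.5357 bits


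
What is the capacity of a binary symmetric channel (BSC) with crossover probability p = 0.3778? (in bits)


H(p) = -p*log2(p) - (1-p)*log2(1-p) = -0.3778*log2(0.3778) - 0.6222*log2(0.6222) = 0.530547 + 0.425927 = 0.9565. C = 1 - H(p) = 1 - 0.9565 = 0.0435

0.0435 bits


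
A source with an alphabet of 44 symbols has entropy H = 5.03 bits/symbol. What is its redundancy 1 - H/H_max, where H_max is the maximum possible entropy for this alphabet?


H_max = log2(K) = log2(44) = 5.4594 bits/symbol. Redundancy = 1 - H/H_max = 1 - 5.03/5.4594 = 1 - 0.9213 = 0.0787

0.0787


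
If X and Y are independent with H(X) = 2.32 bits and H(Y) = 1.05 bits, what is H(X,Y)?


For independent variables, H(X,Y) = H(X) + H(Y) = 2.32 + 1.05 = 3.37

3.37 bits


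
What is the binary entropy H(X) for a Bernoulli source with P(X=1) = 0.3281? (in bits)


H = -p*log2(p) - (1-p)*log2(1-p). -0.3281*log2(0.3281) = 0.527517; -0.6719*log2(0.6719) = 0.385457. H = 0.527517 + 0.385457 = 0.913

0.913 bits


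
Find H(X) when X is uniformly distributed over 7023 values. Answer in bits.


H = log2(n) = log2(7023) = 12.7779

12.7779 bits


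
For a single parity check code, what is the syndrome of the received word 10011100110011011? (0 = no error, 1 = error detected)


Syndrome = XOR of all bits = 1 XOR 0 XOR 0 XOR 1 XOR 1 XOR 1 XOR 0 XOR 0 XOR 1 XOR 1 XOR 0 XOR 0 XOR 1 XOR 1 XOR 0 XOR 1 XOR 1 = 0

0


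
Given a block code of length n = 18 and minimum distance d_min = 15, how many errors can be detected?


Detection capability = d_min - 1 = 15 - 1 = 14

14 errors


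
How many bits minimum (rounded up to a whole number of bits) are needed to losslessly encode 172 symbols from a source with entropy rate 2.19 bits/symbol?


Minimum bits >= n * H = 172 * 2.19 = 376.68, rounded up to a whole number of bits = 377

377 bits


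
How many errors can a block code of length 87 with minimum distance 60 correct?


Correction capability = floor((d-1)/2) = floor((60-1)/2) = 29

29 errors


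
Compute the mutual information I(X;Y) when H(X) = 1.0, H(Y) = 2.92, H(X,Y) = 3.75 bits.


I(X;Y) = H(X) + H(Y) - H(X,Y) = 1.0 + 2.92 - 3.75 = 0.17

0.17 bits


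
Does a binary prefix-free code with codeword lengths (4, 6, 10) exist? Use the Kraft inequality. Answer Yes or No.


Kraft sum = sum(2^(-l_i)) = 0.0791, need <= 1. Result: satisfied (a binary prefix-free code with these lengths exists)

Yes


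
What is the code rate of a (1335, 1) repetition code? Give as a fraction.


Rate = k/n = 1/1335

1/1335


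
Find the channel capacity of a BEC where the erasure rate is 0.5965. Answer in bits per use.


C = 1 - epsilon = 1 - 0.5965 = 0.4035

0.4035 bits


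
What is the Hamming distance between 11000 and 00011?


Count differing positions: ^ ^ . ^ ^ = 4 differences

4


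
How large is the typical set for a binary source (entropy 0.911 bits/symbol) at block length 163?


log2|A_typical| = nH = 163 * 0.911 = 148.493, so |A_typical| ~ 2^148.493 = 5.022e+44

5.022e+44


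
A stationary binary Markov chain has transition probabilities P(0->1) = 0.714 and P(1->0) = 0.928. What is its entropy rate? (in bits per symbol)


Stationary distribution: pi_0 = p10/(p01+p10) = 0.5652, pi_1 = 0.4348. Entropy rate H' = pi_0*H(p01) + pi_1*H(p10) = 0.5652*0.8635 + 0.4348*0.3733 = 0.6504

0.6504 bits/symbol


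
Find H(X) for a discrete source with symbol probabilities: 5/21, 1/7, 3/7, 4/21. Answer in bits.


H = -sum(p_i * log2(p_i)). Terms: -(5/21)*log2(5/21) = 0.492950; -(1/7)*log2(1/7) = 0.401051; -(3/7)*log2(3/7) = 0.523882; -(4/21)*log2(4/21) = 0.455680. H = 0.492950 + 0.401051 + 0.523882 + 0.455680 = 1.8736

1.8736 bits


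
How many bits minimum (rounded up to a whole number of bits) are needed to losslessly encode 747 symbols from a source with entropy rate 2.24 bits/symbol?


Minimum bits >= n * H = 747 * 2.24 = 1673.28, rounded up to a whole number of bits = 1674

1674 bits


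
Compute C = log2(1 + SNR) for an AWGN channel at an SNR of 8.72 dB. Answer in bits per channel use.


SNR_linear = 10^(8.72/10) = 7.4473; C = log2(1 + SNR_linear) = log2(1 + 7.4473) = 3.0785

3.0785 bits/channel use


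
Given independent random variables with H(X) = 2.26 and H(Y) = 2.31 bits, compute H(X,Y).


For independent variables, H(X,Y) = H(X) + H(Y) = 2.26 + 2.31 = 4.57

4.57 bits


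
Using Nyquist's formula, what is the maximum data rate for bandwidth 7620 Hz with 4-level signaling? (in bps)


Rate = 2 * B * log2(M) = 2 * 7620 * 2.0 = 30480.0

30480.0 bps


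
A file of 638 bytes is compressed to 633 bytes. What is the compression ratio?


Ratio = original / compressed = 638 / 633 = 1.0079

1.0079


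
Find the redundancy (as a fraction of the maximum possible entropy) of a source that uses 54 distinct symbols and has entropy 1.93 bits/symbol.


H_max = log2(K) = log2(54) = 5.7549 bits/symbol. Redundancy = 1 - H/H_max = 1 - 1.93/5.7549 = 1 - 0.3354 = 0.6646

0.6646


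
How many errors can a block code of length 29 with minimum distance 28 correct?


Correction capability = floor((d-1)/2) = floor((28-1)/2) = 13

13 errors


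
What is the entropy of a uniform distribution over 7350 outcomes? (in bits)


H = log2(n) = log2(7350) = 12.8435

12.8435 bits


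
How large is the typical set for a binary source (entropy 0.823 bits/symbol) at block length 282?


log2|A_typical| = nH = 282 * 0.823 = 232.086, so |A_typical| ~ 2^232.086 = 7.326e+69

7.326e+69


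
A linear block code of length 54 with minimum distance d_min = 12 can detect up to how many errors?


Detection capability = d_min - 1 = 12 - 1 = 11

11 errors


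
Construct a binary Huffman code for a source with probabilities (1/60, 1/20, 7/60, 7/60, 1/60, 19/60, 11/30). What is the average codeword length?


Huffman construction (repeatedly merge the two least-probable nodes; each merge adds 1 bit to every symbol beneath it): 1/60 + 1/60 = 1/30; 1/30 + 1/20 = 1/12; 1/12 + 7/60 = 1/5; 7/60 + 1/5 = 19/60; 19/60 + 19/60 = 19/30; 11/30 + 19/30 = 1. Resulting codeword lengths (in the order the probabilities were given): (6, 5, 4, 3, 6, 2, 1). L_avg = sum(p_i * l_i) = 1/60*6 + 1/20*5 + 7/60*4 + 7/60*3 + 1/60*6 + 19/60*2 + 11/30*1 = 34/15 = 2.2667

2.2667 bits


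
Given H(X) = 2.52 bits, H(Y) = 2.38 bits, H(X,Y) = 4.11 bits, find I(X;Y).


I(X;Y) = H(X) + H(Y) - H(X,Y) = 2.52 + 2.38 - 4.11 = 0.79

0.79 bits


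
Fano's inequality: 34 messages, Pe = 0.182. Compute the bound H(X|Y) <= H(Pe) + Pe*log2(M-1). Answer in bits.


H(Pe) = -Pe*log2(Pe) - (1-Pe)*log2(1-Pe) = -0.182*log2(0.182) - 0.818*log2(0.818) = 0.447354 + 0.237079 = 0.6844. Pe*log2(M-1) = 0.182*log2(33) = 0.918080. Bound = H(Pe) + Pe*log2(M-1) = 0.447354 + 0.237079 + 0.918080 = 1.6025

1.6025 bits


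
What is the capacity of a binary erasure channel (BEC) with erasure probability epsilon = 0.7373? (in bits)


C = 1 - epsilon = 1 - 0.7373 = 0.2627

0.2627 bits


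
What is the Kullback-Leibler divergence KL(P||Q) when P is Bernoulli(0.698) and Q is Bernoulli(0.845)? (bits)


KL = p*log2(p/q) + (1-p)*log2((1-p)/(1-q)) = 0.698*log2(0.698/0.845) + 0.302*log2(0.302/0.155) = 0.0982

0.0982 bits


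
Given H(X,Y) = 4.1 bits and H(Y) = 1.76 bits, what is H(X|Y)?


H(X|Y) = H(X,Y) - H(Y) = 4.1 - 1.76 = 2.34

2.34 bits


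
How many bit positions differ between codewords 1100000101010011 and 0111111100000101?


Count differing positions: ^ . ^ ^ ^ ^ ^ . . ^ . ^ . ^ ^ . = 10 differences

10


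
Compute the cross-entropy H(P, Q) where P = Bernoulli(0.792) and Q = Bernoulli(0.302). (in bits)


H(P,Q) = -p*log2(q) - (1-p)*log2(1-q). -0.792*log2(0.302) = 1.368085; -0.208*log2(0.698) = 0.107890. H(P,Q) = 1.368085 + 0.107890 = 1.476

1.476 bits


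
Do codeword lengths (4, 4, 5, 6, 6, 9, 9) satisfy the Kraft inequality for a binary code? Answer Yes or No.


Kraft sum = sum(2^(-l_i)) = 0.1914, need <= 1. Result: satisfied (a binary prefix-free code with these lengths exists)

Yes


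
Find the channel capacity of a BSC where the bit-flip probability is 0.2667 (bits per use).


H(p) = -p*log2(p) - (1-p)*log2(1-p) = -0.2667*log2(0.2667) - 0.7333*log2(0.7333) = 0.508520 + 0.328170 = 0.8367. C = 1 - H(p) = 1 - 0.8367 = 0.1633

0.1633 bits


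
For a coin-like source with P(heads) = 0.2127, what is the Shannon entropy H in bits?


H = -p*log2(p) - (1-p)*log2(1-p). -0.2127*log2(0.2127) = 0.474982; -0.7873*log2(0.7873) = 0.271630. H = 0.474982 + 0.271630 = 0.7466

0.7466 bits


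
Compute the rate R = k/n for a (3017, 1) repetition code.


Rate = k/n = 1/3017

1/3017


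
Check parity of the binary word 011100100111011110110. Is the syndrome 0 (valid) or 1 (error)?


Syndrome = XOR of all bits = 0 XOR 1 XOR 1 XOR 1 XOR 0 XOR 0 XOR 1 XOR 0 XOR 0 XOR 1 XOR 1 XOR 1 XOR 0 XOR 1 XOR 1 XOR 1 XOR 1 XOR 0 XOR 1 XOR 1 XOR 0 = 1

1


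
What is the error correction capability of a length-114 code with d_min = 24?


Correction capability = floor((d-1)/2) = floor((24-1)/2) = 11

11 errors


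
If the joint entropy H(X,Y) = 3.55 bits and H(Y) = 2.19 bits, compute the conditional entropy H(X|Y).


H(X|Y) = H(X,Y) - H(Y) = 3.55 - 2.19 = 1.36

1.36 bits


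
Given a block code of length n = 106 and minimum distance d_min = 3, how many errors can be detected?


Detection capability = d_min - 1 = 3 - 1 = 2

2 errors


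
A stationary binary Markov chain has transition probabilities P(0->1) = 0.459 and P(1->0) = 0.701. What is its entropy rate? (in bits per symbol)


Stationary distribution: pi_0 = p10/(p01+p10) = 0.6043, pi_1 = 0.3957. Entropy rate H' = pi_0*H(p01) + pi_1*H(p10) = 0.6043*0.9951 + 0.3957*0.8801 = 0.9496

0.9496 bits/symbol


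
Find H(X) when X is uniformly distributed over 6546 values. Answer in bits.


H = log2(n) = log2(6546) = 12.6764

12.6764 bits


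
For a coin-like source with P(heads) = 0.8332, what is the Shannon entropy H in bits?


H = -p*log2(p) - (1-p)*log2(1-p). -0.8332*log2(0.8332) = 0.219353; -0.1668*log2(0.1668) = 0.430979. H = 0.219353 + 0.430979 = 0.6503

0.6503 bits


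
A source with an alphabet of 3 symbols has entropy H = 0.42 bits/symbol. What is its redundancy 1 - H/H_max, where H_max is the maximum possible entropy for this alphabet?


H_max = log2(K) = log2(3) = 1.585 bits/symbol. Redundancy = 1 - H/H_max = 1 - 0.42/1.585 = 1 - 0.265 = 0.735

0.735


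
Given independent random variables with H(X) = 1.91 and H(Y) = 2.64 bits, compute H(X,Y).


For independent variables, H(X,Y) = H(X) + H(Y) = 1.91 + 2.64 = 4.55

4.55 bits


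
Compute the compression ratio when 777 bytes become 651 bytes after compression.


Ratio = original / compressed = 777 / 651 = 1.1935

1.1935


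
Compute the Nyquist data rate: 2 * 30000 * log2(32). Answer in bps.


Rate = 2 * B * log2(M) = 2 * 30000 * 5.0 = 300000.0

300000.0 bps


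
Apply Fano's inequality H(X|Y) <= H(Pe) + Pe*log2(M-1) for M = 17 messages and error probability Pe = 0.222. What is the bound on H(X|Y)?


H(Pe) = -Pe*log2(Pe) - (1-Pe)*log2(1-Pe) = -0.222*log2(0.222) - 0.778*log2(0.778) = 0.482044 + 0.281759 = 0.7638. Pe*log2(M-1) = 0.222*log2(16) = 0.888000. Bound = H(Pe) + Pe*log2(M-1) = 0.482044 + 0.281759 + 0.888000 = 1.6518

1.6518 bits


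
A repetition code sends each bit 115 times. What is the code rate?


Rate = k/n = 1/115

1/115


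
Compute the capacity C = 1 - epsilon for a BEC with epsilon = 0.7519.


C = 1 - epsilon = 1 - 0.7519 = 0.2481

0.2481 bits


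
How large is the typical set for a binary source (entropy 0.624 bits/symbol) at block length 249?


log2|A_typical| = nH = 249 * 0.624 = 155.376, so |A_typical| ~ 2^155.376 = 5.927e+46

5.927e+46


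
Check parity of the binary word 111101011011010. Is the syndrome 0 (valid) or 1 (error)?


Syndrome = XOR of all bits = 1 XOR 1 XOR 1 XOR 1 XOR 0 XOR 1 XOR 0 XOR 1 XOR 1 XOR 0 XOR 1 XOR 1 XOR 0 XOR 1 XOR 0 = 0

0


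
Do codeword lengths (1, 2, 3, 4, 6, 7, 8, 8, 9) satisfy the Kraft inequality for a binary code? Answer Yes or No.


Kraft sum = sum(2^(-l_i)) = 0.9707, need <= 1. Result: satisfied (a binary prefix-free code with these lengths exists)

Yes


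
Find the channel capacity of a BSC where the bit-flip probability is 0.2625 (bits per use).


H(p) = -p*log2(p) - (1-p)*log2(1-p) = -0.2625*log2(0.2625) - 0.7375*log2(0.7375) = 0.506523 + 0.323973 = 0.8305. C = 1 - H(p) = 1 - 0.8305 = 0.1695

0.1695 bits


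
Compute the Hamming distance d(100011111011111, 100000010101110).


Count differing positions: . . . . ^ ^ ^ . ^ ^ ^ . . . ^ = 7 differences

7


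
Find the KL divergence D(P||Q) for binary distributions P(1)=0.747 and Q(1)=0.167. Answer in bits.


KL = p*log2(p/q) + (1-p)*log2((1-p)/(1-q)) = 0.747*log2(0.747/0.167) + 0.253*log2(0.253/0.833) = 1.1795

1.1795 bits


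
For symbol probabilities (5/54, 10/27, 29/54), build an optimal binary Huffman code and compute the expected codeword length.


Huffman construction (repeatedly merge the two least-probable nodes; each merge adds 1 bit to every symbol beneath it): 5/54 + 10/27 = 25/54; 25/54 + 29/54 = 1. Resulting codeword lengths (in the order the probabilities were given): (2, 2, 1). L_avg = sum(p_i * l_i) = 5/54*2 + 10/27*2 + 29/54*1 = 79/54 = 1.463

1.463 bits


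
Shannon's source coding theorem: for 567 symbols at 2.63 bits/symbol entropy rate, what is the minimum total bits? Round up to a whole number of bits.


Minimum bits >= n * H = 567 * 2.63 = 1491.21, rounded up to a whole number of bits = 1492

1492 bits


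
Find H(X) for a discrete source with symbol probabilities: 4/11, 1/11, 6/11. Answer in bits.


H = -sum(p_i * log2(p_i)). Terms: -(4/11)*log2(4/11) = 0.530702; -(1/11)*log2(1/11) = 0.314494; -(6/11)*log2(6/11) = 0.476983. H = 0.530702 + 0.314494 + 0.476983 = 1.3222

1.3222 bits


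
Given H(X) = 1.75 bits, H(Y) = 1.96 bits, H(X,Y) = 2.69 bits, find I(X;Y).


I(X;Y) = H(X) + H(Y) - H(X,Y) = 1.75 + 1.96 - 2.69 = 1.02

1.02 bits


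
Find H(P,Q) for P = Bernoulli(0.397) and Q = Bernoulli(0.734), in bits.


H(P,Q) = -p*log2(q) - (1-p)*log2(1-q). -0.397*log2(0.734) = 0.177121; -0.603*log2(0.266) = 1.152033. H(P,Q) = 0.177121 + 1.152033 = 1.3292

1.3292 bits


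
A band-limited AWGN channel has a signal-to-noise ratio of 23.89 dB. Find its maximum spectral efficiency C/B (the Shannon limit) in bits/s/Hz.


SNR_linear = 10^(23.89/10) = 244.9063; C/B = log2(1 + SNR_linear) = log2(1 + 244.9063) = 7.942

7.942 bits/s/Hz


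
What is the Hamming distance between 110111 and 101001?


Count differing positions: . ^ ^ ^ ^ . = 4 differences

4


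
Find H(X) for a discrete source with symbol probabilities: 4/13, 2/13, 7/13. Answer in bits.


H = -sum(p_i * log2(p_i)). Terms: -(4/13)*log2(4/13) = 0.523212; -(2/13)*log2(2/13) = 0.415452; -(7/13)*log2(7/13) = 0.480892. H = 0.523212 + 0.415452 + 0.480892 = 1.4196

1.4196 bits


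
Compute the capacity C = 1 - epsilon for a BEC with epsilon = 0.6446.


C = 1 - epsilon = 1 - 0.6446 = 0.3554

0.3554 bits


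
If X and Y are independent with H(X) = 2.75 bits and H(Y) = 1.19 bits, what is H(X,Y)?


For independent variables, H(X,Y) = H(X) + H(Y) = 2.75 + 1.19 = 3.94

3.94 bits


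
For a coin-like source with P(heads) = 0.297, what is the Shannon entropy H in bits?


H = -p*log2(p) - (1-p)*log2(1-p). -0.297*log2(0.297) = 0.520185; -0.703*log2(0.703) = 0.357408. H = 0.520185 + 0.357408 = 0.8776

0.8776 bits


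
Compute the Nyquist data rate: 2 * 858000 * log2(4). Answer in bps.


Rate = 2 * B * log2(M) = 2 * 858000 * 2.0 = 3432000.0

3432000.0 bps


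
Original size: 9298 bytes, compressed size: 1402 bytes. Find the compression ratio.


Ratio = original / compressed = 9298 / 1402 = 6.632

6.632


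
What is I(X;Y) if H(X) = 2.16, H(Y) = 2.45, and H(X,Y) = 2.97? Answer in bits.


I(X;Y) = H(X) + H(Y) - H(X,Y) = 2.16 + 2.45 - 2.97 = 1.64

1.64 bits


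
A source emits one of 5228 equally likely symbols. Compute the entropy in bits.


H = log2(n) = log2(5228) = 12.352

12.352 bits


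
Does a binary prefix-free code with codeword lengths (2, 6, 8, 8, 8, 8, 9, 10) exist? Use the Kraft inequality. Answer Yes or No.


Kraft sum = sum(2^(-l_i)) = 0.2842, need <= 1. Result: satisfied (a binary prefix-free code with these lengths exists)

Yes


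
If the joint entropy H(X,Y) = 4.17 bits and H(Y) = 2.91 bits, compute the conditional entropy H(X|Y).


H(X|Y) = H(X,Y) - H(Y) = 4.17 - 2.91 = 1.26

1.26 bits


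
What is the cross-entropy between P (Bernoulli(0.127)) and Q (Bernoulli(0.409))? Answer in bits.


H(P,Q) = -p*log2(q) - (1-p)*log2(1-q). -0.127*log2(0.409) = 0.163808; -0.873*log2(0.591) = 0.662406. H(P,Q) = 0.163808 + 0.662406 = 0.8262

0.8262 bits


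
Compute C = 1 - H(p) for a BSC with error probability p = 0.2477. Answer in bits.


H(p) = -p*log2(p) - (1-p)*log2(1-p) = -0.2477*log2(0.2477) - 0.7523*log2(0.7523) = 0.498703 + 0.308909 = 0.8076. C = 1 - H(p) = 1 - 0.8076 = 0.1924

0.1924 bits


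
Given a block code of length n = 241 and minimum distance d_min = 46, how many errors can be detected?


Detection capability = d_min - 1 = 46 - 1 = 45

45 errors


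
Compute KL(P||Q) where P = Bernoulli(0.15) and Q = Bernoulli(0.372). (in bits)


KL = p*log2(p/q) + (1-p)*log2((1-p)/(1-q)) = 0.15*log2(0.15/0.372) + 0.85*log2(0.85/0.628) = 0.1746

0.1746 bits


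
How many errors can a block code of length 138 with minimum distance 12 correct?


Correction capability = floor((d-1)/2) = floor((12-1)/2) = 5

5 errors


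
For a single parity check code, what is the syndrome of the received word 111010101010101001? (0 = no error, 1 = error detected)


Syndrome = XOR of all bits = 1 XOR 1 XOR 1 XOR 0 XOR 1 XOR 0 XOR 1 XOR 0 XOR 1 XOR 0 XOR 1 XOR 0 XOR 1 XOR 0 XOR 1 XOR 0 XOR 0 XOR 1 = 0

0


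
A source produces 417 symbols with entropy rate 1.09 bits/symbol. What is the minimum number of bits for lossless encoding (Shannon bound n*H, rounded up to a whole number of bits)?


Minimum bits >= n * H = 417 * 1.09 = 454.53, rounded up to a whole number of bits = 455

455 bits


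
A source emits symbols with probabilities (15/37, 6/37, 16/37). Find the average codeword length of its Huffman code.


Huffman construction (repeatedly merge the two least-probable nodes; each merge adds 1 bit to every symbol beneath it): 6/37 + 15/37 = 21/37; 16/37 + 21/37 = 1. Resulting codeword lengths (in the order the probabilities were given): (2, 2, 1). L_avg = sum(p_i * l_i) = 15/37*2 + 6/37*2 + 16/37*1 = 58/37 = 1.5676

1.5676 bits


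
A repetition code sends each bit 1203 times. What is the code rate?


Rate = k/n = 1/1203

1/1203
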